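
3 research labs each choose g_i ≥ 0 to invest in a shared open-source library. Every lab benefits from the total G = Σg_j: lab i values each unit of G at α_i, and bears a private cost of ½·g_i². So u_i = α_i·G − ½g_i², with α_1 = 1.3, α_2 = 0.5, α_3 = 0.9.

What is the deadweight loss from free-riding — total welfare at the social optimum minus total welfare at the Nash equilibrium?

5.02

Lab i's FOC: ∂u_i/∂g_i = α_i − g_i = 0, so g_i* = α_i.
NE contributions = (1.3, 0.5, 0.9); G = 2.7.
W^NE = (Σα)·G − ½Σα_i² = 2.7² − ½·2.75 = 5.915.
Planner sets g_i = Σα_j = 2.7 for every i, so G^SO = 3·2.7 = 8.1.
W^SO = (Σα)·G^SO − ½·3·(Σα)² = (3/2)·2.7² = 10.935.
Deadweight loss = W^SO − W^NE = 5.02.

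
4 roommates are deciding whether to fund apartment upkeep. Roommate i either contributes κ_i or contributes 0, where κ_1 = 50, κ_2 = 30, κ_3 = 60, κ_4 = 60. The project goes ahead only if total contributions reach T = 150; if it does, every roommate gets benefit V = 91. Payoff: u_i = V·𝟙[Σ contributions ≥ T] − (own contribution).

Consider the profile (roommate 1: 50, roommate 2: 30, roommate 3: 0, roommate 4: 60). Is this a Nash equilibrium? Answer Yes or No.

No

Total = 140 < 150: not provided.
Roommate 1 (pledges 50, payoff -50): dropping to 0 → total 90, payoff 0. Profitable deviation.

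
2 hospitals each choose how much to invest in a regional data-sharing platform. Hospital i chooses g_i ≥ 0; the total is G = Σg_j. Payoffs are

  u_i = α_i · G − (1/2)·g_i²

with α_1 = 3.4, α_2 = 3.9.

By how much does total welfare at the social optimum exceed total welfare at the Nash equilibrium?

Hospital i's FOC: ∂u_i/∂g_i = α_i − g_i = 0, so g_i* = α_i.
NE contributions = (3.4, 3.9); G = 7.3.
W^NE = (Σα)·G − ½Σα_i² = 7.3² − ½·26.77 = 39.905.
Planner sets g_i = Σα_j = 7.3 for every i, so G^SO = 2·7.3 = 14.6.
W^SO = (Σα)·G^SO − ½·2·(Σα)² = (2/2)·7.3² = 53.29.
Deadweight loss = W^SO − W^NE = 13.385.

13.385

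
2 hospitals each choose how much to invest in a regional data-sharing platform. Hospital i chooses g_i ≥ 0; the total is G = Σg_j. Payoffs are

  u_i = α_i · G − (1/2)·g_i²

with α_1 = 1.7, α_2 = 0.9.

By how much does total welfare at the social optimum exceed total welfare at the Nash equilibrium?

Hospital i's FOC: ∂u_i/∂g_i = α_i − g_i = 0, so g_i* = α_i.
NE contributions = (1.7, 0.9); G = 2.6.
W^NE = (Σα)·G − ½Σα_i² = 2.6² − ½·3.7 = 4.91.
Planner sets g_i = Σα_j = 2.6 for every i, so G^SO = 2·2.6 = 5.2.
W^SO = (Σα)·G^SO − ½·2·(Σα)² = (2/2)·2.6² = 6.76.
Deadweight loss = W^SO − W^NE = 1.85.

1.85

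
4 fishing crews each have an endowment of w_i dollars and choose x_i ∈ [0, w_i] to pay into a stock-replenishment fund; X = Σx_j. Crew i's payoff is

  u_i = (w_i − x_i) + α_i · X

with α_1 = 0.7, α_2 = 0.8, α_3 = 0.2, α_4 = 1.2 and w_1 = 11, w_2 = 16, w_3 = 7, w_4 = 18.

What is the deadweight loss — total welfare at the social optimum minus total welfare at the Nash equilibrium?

∂u_i/∂x_i = α_i − 1, so crew i contributes w_i if α_i > 1, else 0.
α_i > 1 for i ∈ {4}; NE contributions (0, 0, 0, 18), X = 18.
W^NE = Σw_i − X^NE + (Σα_i)·X^NE = 52 + 1.9·18 = 86.2.
Planner: ∂(Σu_j)/∂x_i = Σα_j − 1 = 1.9 > 0, so everyone contributes w_i; X^SO = 52, W^SO = 52 + 1.9·52 = 150.8.
Deadweight loss = 64.6.

64.6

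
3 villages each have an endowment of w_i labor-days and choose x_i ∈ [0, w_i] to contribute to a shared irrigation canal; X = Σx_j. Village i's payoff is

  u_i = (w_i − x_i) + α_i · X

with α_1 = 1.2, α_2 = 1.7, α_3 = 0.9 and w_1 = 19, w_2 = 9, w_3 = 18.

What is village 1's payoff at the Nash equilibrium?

∂u_i/∂x_i = α_i − 1, so village i contributes w_i if α_i > 1, else 0.
α_i > 1 for i ∈ {1, 2}; NE contributions (19, 9, 0), X = 28.
u_1 = (19 − 19) + 1.2·28 = 33.6.

33.6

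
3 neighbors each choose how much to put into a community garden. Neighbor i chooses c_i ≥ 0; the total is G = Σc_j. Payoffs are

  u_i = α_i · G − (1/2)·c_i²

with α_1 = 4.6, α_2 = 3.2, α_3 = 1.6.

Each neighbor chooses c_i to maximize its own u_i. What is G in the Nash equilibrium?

9.4

Neighbor i's FOC: ∂u_i/∂c_i = α_i − c_i = 0, so c_i* = α_i.
NE contributions = (4.6, 3.2, 1.6); G = 9.4.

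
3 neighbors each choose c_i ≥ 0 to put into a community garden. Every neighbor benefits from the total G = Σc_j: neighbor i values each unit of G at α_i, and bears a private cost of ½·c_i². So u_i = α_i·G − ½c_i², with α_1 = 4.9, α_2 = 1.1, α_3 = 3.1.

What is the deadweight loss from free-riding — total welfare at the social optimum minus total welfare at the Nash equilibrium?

Neighbor i's FOC: ∂u_i/∂c_i = α_i − c_i = 0, so c_i* = α_i.
NE contributions = (4.9, 1.1, 3.1); G = 9.1.
W^NE = (Σα)·G − ½Σα_i² = 9.1² − ½·34.83 = 65.395.
Planner sets c_i = Σα_j = 9.1 for every i, so G^SO = 3·9.1 = 27.3.
W^SO = (Σα)·G^SO − ½·3·(Σα)² = (3/2)·9.1² = 124.215.
Deadweight loss = W^SO − W^NE = 58.82.

58.82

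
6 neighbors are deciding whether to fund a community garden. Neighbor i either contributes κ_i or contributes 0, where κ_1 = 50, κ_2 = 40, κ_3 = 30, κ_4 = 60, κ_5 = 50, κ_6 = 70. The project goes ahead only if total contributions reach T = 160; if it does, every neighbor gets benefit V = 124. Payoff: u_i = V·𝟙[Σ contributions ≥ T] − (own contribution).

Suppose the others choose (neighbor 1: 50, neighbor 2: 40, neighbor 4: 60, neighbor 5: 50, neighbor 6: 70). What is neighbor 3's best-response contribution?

0

Others' total = 270 ≥ 160; contributing adds cost 30 for no extra benefit.
Best response: 0.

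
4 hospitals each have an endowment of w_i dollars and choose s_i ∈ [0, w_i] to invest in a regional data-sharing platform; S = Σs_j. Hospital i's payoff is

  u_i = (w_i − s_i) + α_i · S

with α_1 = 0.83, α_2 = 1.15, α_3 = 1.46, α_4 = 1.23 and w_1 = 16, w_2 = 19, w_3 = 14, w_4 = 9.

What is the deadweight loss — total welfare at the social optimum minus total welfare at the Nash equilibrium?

58.72

∂u_i/∂s_i = α_i − 1, so hospital i contributes w_i if α_i > 1, else 0.
α_i > 1 for i ∈ {2, 3, 4}; NE contributions (0, 19, 14, 9), S = 42.
W^NE = Σw_i − S^NE + (Σα_i)·S^NE = 58 + 3.67·42 = 212.14.
Planner: ∂(Σu_j)/∂s_i = Σα_j − 1 = 3.67 > 0, so everyone contributes w_i; S^SO = 58, W^SO = 58 + 3.67·58 = 270.86.
Deadweight loss = 58.72.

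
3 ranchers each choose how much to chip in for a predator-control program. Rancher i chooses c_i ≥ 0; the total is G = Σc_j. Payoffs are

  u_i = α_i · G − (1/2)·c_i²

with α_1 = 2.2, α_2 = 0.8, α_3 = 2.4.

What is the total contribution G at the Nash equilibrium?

Rancher i's FOC: ∂u_i/∂c_i = α_i − c_i = 0, so c_i* = α_i.
NE contributions = (2.2, 0.8, 2.4); G = 5.4.

5.4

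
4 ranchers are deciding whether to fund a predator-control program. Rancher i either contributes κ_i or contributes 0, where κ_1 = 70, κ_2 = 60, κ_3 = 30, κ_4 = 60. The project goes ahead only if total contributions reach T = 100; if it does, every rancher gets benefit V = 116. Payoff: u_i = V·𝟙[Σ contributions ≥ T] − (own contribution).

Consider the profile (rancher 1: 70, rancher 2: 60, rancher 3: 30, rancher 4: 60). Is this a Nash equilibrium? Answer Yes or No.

No

Total = 220 ≥ 100: provided.
Rancher 1 (pledges 70, payoff 46): dropping to 0 → total 150, payoff 116. Profitable deviation.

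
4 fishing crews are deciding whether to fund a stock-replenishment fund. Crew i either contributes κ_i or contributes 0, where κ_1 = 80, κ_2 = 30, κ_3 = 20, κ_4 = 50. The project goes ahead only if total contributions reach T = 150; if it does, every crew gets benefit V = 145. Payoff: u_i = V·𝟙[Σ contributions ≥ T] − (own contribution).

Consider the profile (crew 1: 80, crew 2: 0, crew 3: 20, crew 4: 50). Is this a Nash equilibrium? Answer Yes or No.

Yes

Total = 150 ≥ 150: provided.
Crew 1 (pledges 80, payoff 65): dropping to 0 → total 70, payoff 0. No gain.
Crew 2 (pledges 0, payoff 145): pledging 30 → total 180, payoff 115. No gain.
Crew 3 (pledges 20, payoff 125): dropping to 0 → total 130, payoff 0. No gain.
Crew 4 (pledges 50, payoff 95): dropping to 0 → total 100, payoff 0. No gain.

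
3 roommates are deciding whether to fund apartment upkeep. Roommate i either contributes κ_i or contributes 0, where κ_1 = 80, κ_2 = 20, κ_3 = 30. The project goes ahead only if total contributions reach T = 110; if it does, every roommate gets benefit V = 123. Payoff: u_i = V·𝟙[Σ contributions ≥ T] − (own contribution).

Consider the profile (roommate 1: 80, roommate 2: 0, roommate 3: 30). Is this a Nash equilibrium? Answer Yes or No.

Yes

Total = 110 ≥ 110: provided.
Roommate 1 (pledges 80, payoff 43): dropping to 0 → total 30, payoff 0. No gain.
Roommate 2 (pledges 0, payoff 123): pledging 20 → total 130, payoff 103. No gain.
Roommate 3 (pledges 30, payoff 93): dropping to 0 → total 80, payoff 0. No gain.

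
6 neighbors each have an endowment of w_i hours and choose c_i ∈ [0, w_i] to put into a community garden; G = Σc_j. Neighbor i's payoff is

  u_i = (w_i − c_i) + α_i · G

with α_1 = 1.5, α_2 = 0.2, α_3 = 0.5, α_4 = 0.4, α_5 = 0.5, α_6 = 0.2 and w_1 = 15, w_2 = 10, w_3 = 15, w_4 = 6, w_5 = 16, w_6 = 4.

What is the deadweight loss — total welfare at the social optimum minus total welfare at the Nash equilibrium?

∂u_i/∂c_i = α_i − 1, so neighbor i contributes w_i if α_i > 1, else 0.
α_i > 1 for i ∈ {1}; NE contributions (15, 0, 0, 0, 0, 0), G = 15.
W^NE = Σw_i − G^NE + (Σα_i)·G^NE = 66 + 2.3·15 = 100.5.
Planner: ∂(Σu_j)/∂c_i = Σα_j − 1 = 2.3 > 0, so everyone contributes w_i; G^SO = 66, W^SO = 66 + 2.3·66 = 217.8.
Deadweight loss = 117.3.

117.3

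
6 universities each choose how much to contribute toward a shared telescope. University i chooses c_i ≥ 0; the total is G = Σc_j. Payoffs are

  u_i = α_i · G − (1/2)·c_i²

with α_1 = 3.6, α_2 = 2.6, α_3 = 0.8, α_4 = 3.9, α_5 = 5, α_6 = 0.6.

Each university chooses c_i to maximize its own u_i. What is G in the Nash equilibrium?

University i's FOC: ∂u_i/∂c_i = α_i − c_i = 0, so c_i* = α_i.
NE contributions = (3.6, 2.6, 0.8, 3.9, 5, 0.6); G = 16.5.

16.5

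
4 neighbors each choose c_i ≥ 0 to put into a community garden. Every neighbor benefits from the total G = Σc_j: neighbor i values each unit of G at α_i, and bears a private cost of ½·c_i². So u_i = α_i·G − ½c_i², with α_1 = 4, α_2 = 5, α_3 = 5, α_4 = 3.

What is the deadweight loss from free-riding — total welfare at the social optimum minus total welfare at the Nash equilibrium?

Neighbor i's FOC: ∂u_i/∂c_i = α_i − c_i = 0, so c_i* = α_i.
NE contributions = (4, 5, 5, 3); G = 17.
W^NE = (Σα)·G − ½Σα_i² = 17² − ½·75 = 251.5.
Planner sets c_i = Σα_j = 17 for every i, so G^SO = 4·17 = 68.
W^SO = (Σα)·G^SO − ½·4·(Σα)² = (4/2)·17² = 578.
Deadweight loss = W^SO − W^NE = 326.5.

326.5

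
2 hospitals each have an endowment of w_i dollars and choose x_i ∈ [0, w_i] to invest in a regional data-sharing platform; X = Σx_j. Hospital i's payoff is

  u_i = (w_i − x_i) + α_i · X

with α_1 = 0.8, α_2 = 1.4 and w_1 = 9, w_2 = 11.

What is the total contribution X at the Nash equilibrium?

11

∂u_i/∂x_i = α_i − 1, so hospital i contributes w_i if α_i > 1, else 0.
α_i > 1 for i ∈ {2}; NE contributions (0, 11), X = 11.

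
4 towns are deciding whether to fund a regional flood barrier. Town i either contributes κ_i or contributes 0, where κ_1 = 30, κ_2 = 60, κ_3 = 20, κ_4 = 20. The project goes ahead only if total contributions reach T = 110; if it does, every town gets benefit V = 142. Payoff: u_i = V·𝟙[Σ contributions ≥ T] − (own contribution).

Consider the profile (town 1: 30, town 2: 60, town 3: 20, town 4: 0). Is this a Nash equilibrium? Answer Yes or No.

Total = 110 ≥ 110: provided.
Town 1 (pledges 30, payoff 112): dropping to 0 → total 80, payoff 0. No gain.
Town 2 (pledges 60, payoff 82): dropping to 0 → total 50, payoff 0. No gain.
Town 3 (pledges 20, payoff 122): dropping to 0 → total 90, payoff 0. No gain.
Town 4 (pledges 0, payoff 142): pledging 20 → total 130, payoff 122. No gain.

Yes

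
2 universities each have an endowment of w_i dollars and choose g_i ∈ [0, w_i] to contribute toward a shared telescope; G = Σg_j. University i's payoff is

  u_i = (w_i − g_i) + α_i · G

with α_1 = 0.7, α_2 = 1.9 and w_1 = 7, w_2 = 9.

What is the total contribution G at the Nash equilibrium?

9

∂u_i/∂g_i = α_i − 1, so university i contributes w_i if α_i > 1, else 0.
α_i > 1 for i ∈ {2}; NE contributions (0, 9), G = 9.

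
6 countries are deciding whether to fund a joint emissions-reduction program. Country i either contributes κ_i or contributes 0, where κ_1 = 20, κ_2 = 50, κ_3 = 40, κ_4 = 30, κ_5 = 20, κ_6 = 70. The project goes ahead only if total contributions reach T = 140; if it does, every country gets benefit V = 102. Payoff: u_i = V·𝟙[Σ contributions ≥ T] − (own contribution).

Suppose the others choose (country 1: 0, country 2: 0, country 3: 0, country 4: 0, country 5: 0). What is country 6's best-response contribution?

Others' total = 0. Even contributing 70 gives 70 < 140: no benefit either way.
Best response: 0.

0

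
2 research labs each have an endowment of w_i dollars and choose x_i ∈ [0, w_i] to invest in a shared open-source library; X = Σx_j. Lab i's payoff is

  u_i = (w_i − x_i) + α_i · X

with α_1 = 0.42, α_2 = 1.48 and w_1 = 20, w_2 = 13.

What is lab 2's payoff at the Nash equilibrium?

∂u_i/∂x_i = α_i − 1, so lab i contributes w_i if α_i > 1, else 0.
α_i > 1 for i ∈ {2}; NE contributions (0, 13), X = 13.
u_2 = (13 − 13) + 1.48·13 = 19.24.

19.24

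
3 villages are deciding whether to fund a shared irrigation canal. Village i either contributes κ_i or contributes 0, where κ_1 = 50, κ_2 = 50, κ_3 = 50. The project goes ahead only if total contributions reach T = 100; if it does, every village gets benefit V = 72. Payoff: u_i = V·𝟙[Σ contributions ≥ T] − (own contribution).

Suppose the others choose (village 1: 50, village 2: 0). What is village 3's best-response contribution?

Others' total = 50. Contributing 50 brings total to 100 ≥ 100: gain V − κ_3 = 22.
Best response: 50.

50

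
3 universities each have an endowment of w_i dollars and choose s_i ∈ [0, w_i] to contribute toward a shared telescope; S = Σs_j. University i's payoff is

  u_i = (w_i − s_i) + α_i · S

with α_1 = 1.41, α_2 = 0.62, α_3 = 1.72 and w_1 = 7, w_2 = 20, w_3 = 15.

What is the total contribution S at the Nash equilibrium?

22

∂u_i/∂s_i = α_i − 1, so university i contributes w_i if α_i > 1, else 0.
α_i > 1 for i ∈ {1, 3}; NE contributions (7, 0, 15), S = 22.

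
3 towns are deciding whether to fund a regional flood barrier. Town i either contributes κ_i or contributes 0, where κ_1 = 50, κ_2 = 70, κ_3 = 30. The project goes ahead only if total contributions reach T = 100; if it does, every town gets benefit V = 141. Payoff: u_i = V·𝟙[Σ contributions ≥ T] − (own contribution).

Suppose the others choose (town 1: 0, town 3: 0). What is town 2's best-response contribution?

0

Others' total = 0. Even contributing 70 gives 70 < 100: no benefit either way.
Best response: 0.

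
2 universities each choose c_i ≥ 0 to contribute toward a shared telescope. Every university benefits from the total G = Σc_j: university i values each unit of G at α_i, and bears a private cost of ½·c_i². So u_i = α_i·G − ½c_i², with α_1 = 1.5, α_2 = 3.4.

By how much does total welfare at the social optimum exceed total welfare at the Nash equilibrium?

University i's FOC: ∂u_i/∂c_i = α_i − c_i = 0, so c_i* = α_i.
NE contributions = (1.5, 3.4); G = 4.9.
W^NE = (Σα)·G − ½Σα_i² = 4.9² − ½·13.81 = 17.105.
Planner sets c_i = Σα_j = 4.9 for every i, so G^SO = 2·4.9 = 9.8.
W^SO = (Σα)·G^SO − ½·2·(Σα)² = (2/2)·4.9² = 24.01.
Deadweight loss = W^SO − W^NE = 6.905.

6.905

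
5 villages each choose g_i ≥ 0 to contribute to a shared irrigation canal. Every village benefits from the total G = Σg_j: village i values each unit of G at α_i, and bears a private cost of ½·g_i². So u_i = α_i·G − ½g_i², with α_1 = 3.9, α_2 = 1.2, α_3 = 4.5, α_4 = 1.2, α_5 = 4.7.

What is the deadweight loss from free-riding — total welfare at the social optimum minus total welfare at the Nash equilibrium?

390.59

Village i's FOC: ∂u_i/∂g_i = α_i − g_i = 0, so g_i* = α_i.
NE contributions = (3.9, 1.2, 4.5, 1.2, 4.7); G = 15.5.
W^NE = (Σα)·G − ½Σα_i² = 15.5² − ½·60.43 = 210.035.
Planner sets g_i = Σα_j = 15.5 for every i, so G^SO = 5·15.5 = 77.5.
W^SO = (Σα)·G^SO − ½·5·(Σα)² = (5/2)·15.5² = 600.625.
Deadweight loss = W^SO − W^NE = 390.59.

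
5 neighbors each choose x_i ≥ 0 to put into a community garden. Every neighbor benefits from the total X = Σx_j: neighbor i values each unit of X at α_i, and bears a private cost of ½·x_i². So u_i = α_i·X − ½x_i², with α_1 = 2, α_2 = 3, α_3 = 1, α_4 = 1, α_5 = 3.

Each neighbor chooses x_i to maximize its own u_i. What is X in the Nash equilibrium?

Neighbor i's FOC: ∂u_i/∂x_i = α_i − x_i = 0, so x_i* = α_i.
NE contributions = (2, 3, 1, 1, 3); X = 10.

10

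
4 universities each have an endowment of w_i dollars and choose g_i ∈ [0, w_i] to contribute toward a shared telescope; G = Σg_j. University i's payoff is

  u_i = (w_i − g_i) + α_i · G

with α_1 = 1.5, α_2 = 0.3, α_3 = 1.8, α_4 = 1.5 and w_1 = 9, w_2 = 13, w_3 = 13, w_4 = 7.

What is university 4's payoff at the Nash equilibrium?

43.5

∂u_i/∂g_i = α_i − 1, so university i contributes w_i if α_i > 1, else 0.
α_i > 1 for i ∈ {1, 3, 4}; NE contributions (9, 0, 13, 7), G = 29.
u_4 = (7 − 7) + 1.5·29 = 43.5.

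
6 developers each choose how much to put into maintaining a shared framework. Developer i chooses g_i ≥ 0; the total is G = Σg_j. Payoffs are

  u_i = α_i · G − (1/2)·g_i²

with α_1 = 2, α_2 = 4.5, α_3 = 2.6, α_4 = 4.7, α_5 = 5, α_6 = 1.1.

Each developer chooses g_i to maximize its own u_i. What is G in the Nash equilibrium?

19.9

Developer i's FOC: ∂u_i/∂g_i = α_i − g_i = 0, so g_i* = α_i.
NE contributions = (2, 4.5, 2.6, 4.7, 5, 1.1); G = 19.9.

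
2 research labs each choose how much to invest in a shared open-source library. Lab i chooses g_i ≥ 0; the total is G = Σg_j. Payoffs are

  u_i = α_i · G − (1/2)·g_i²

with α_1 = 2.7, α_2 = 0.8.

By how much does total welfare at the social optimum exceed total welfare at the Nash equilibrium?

Lab i's FOC: ∂u_i/∂g_i = α_i − g_i = 0, so g_i* = α_i.
NE contributions = (2.7, 0.8); G = 3.5.
W^NE = (Σα)·G − ½Σα_i² = 3.5² − ½·7.93 = 8.285.
Planner sets g_i = Σα_j = 3.5 for every i, so G^SO = 2·3.5 = 7.
W^SO = (Σα)·G^SO − ½·2·(Σα)² = (2/2)·3.5² = 12.25.
Deadweight loss = W^SO − W^NE = 3.965.

3.965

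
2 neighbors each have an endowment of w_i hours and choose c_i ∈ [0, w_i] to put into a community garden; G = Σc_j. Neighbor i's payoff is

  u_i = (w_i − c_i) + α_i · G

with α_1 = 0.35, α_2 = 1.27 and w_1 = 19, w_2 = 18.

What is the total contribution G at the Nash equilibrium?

18

∂u_i/∂c_i = α_i − 1, so neighbor i contributes w_i if α_i > 1, else 0.
α_i > 1 for i ∈ {2}; NE contributions (0, 18), G = 18.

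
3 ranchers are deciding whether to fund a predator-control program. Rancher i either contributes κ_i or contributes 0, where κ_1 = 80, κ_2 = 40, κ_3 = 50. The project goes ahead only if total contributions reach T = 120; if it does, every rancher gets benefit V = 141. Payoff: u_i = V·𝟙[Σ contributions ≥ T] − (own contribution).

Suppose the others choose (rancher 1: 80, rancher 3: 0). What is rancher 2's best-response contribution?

40

Others' total = 80. Contributing 40 brings total to 120 ≥ 120: gain V − κ_2 = 101.
Best response: 40.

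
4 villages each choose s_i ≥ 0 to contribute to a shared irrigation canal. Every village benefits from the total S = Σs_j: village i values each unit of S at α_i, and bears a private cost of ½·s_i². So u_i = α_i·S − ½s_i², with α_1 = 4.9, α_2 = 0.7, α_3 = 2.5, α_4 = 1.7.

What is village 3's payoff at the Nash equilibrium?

21.375

Village i's FOC: ∂u_i/∂s_i = α_i − s_i = 0, so s_i* = α_i.
NE contributions = (4.9, 0.7, 2.5, 1.7); S = 9.8.
u_3 = α_3·S − ½·(s_3)² = 2.5·9.8 − ½·2.5² = 21.375.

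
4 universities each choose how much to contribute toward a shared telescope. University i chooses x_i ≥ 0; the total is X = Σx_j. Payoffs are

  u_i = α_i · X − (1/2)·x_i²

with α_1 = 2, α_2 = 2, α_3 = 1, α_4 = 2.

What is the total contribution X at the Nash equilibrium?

7

University i's FOC: ∂u_i/∂x_i = α_i − x_i = 0, so x_i* = α_i.
NE contributions = (2, 2, 1, 2); X = 7.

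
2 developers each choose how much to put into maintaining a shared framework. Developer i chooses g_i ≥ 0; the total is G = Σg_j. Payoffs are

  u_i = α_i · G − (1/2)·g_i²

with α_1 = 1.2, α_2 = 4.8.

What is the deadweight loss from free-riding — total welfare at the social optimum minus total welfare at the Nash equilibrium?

Developer i's FOC: ∂u_i/∂g_i = α_i − g_i = 0, so g_i* = α_i.
NE contributions = (1.2, 4.8); G = 6.
W^NE = (Σα)·G − ½Σα_i² = 6² − ½·24.48 = 23.76.
Planner sets g_i = Σα_j = 6 for every i, so G^SO = 2·6 = 12.
W^SO = (Σα)·G^SO − ½·2·(Σα)² = (2/2)·6² = 36.
Deadweight loss = W^SO − W^NE = 12.24.

12.24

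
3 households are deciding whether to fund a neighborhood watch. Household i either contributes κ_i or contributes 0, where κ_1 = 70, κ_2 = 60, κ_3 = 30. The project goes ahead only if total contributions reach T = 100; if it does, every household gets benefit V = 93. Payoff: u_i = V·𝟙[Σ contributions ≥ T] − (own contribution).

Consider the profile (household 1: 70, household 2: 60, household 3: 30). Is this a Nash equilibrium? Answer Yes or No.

No

Total = 160 ≥ 100: provided.
Household 1 (pledges 70, payoff 23): dropping to 0 → total 90, payoff 0. No gain.
Household 2 (pledges 60, payoff 33): dropping to 0 → total 100, payoff 93. Profitable deviation.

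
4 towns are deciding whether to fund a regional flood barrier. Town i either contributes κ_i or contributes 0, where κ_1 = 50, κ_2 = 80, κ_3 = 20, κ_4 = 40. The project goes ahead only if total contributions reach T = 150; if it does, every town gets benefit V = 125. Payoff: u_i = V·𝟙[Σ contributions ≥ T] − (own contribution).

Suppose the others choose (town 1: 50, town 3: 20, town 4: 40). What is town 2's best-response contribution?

80

Others' total = 110. Contributing 80 brings total to 190 ≥ 150: gain V − κ_2 = 45.
Best response: 80.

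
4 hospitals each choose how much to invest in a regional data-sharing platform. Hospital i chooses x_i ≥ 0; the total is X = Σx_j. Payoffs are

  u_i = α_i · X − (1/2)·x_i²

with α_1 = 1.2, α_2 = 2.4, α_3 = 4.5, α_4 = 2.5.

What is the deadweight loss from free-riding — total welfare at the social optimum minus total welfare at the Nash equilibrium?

129.21

Hospital i's FOC: ∂u_i/∂x_i = α_i − x_i = 0, so x_i* = α_i.
NE contributions = (1.2, 2.4, 4.5, 2.5); X = 10.6.
W^NE = (Σα)·X − ½Σα_i² = 10.6² − ½·33.7 = 95.51.
Planner sets x_i = Σα_j = 10.6 for every i, so X^SO = 4·10.6 = 42.4.
W^SO = (Σα)·X^SO − ½·4·(Σα)² = (4/2)·10.6² = 224.72.
Deadweight loss = W^SO − W^NE = 129.21.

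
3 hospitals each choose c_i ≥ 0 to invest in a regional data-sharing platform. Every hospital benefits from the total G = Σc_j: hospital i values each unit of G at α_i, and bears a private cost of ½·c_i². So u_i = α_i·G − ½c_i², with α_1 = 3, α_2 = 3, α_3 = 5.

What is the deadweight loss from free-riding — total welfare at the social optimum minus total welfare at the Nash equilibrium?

82

Hospital i's FOC: ∂u_i/∂c_i = α_i − c_i = 0, so c_i* = α_i.
NE contributions = (3, 3, 5); G = 11.
W^NE = (Σα)·G − ½Σα_i² = 11² − ½·43 = 99.5.
Planner sets c_i = Σα_j = 11 for every i, so G^SO = 3·11 = 33.
W^SO = (Σα)·G^SO − ½·3·(Σα)² = (3/2)·11² = 181.5.
Deadweight loss = W^SO − W^NE = 82.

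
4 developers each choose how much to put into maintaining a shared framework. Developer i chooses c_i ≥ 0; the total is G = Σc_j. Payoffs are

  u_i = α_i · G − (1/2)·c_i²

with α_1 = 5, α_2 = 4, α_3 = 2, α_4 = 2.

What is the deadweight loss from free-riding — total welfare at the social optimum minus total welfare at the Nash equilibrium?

193.5

Developer i's FOC: ∂u_i/∂c_i = α_i − c_i = 0, so c_i* = α_i.
NE contributions = (5, 4, 2, 2); G = 13.
W^NE = (Σα)·G − ½Σα_i² = 13² − ½·49 = 144.5.
Planner sets c_i = Σα_j = 13 for every i, so G^SO = 4·13 = 52.
W^SO = (Σα)·G^SO − ½·4·(Σα)² = (4/2)·13² = 338.
Deadweight loss = W^SO − W^NE = 193.5.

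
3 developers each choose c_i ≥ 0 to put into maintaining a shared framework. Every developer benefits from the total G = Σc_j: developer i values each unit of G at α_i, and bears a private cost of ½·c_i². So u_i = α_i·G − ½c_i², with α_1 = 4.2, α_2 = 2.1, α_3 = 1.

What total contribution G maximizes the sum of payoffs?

Planner FOC: ∂(Σu_j)/∂c_i = (Σα_j) − c_i = 0, so c_i^SO = Σα_j = 7.3 for every i; G^SO = 21.9.

21.9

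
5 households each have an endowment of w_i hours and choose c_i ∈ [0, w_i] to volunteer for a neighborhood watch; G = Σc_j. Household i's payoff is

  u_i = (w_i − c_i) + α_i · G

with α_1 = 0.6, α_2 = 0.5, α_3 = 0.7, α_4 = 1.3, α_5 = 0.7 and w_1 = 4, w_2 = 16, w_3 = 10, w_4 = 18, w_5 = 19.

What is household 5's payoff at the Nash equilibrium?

31.6

∂u_i/∂c_i = α_i − 1, so household i contributes w_i if α_i > 1, else 0.
α_i > 1 for i ∈ {4}; NE contributions (0, 0, 0, 18, 0), G = 18.
u_5 = (19 − 0) + 0.7·18 = 31.6.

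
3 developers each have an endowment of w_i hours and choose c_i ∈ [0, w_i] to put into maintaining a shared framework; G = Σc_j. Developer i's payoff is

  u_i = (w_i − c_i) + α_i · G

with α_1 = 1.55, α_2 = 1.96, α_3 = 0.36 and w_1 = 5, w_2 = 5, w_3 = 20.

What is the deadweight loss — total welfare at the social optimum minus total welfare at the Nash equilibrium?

57.4

∂u_i/∂c_i = α_i − 1, so developer i contributes w_i if α_i > 1, else 0.
α_i > 1 for i ∈ {1, 2}; NE contributions (5, 5, 0), G = 10.
W^NE = Σw_i − G^NE + (Σα_i)·G^NE = 30 + 2.87·10 = 58.7.
Planner: ∂(Σu_j)/∂c_i = Σα_j − 1 = 2.87 > 0, so everyone contributes w_i; G^SO = 30, W^SO = 30 + 2.87·30 = 116.1.
Deadweight loss = 57.4.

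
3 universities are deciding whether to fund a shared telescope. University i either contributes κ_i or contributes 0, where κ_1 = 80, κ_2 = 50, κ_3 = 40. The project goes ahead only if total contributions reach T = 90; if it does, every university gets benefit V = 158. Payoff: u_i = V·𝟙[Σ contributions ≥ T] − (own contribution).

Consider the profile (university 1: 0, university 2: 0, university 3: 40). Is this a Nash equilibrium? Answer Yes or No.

Total = 40 < 90: not provided.
University 1 (pledges 0, payoff 0): pledging 80 → total 120, payoff 78. Profitable deviation.

No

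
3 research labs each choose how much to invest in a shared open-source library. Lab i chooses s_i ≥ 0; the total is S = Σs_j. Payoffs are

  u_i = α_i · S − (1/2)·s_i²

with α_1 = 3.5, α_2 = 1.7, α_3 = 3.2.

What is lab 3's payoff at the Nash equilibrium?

Lab i's FOC: ∂u_i/∂s_i = α_i − s_i = 0, so s_i* = α_i.
NE contributions = (3.5, 1.7, 3.2); S = 8.4.
u_3 = α_3·S − ½·(s_3)² = 3.2·8.4 − ½·3.2² = 21.76.

21.76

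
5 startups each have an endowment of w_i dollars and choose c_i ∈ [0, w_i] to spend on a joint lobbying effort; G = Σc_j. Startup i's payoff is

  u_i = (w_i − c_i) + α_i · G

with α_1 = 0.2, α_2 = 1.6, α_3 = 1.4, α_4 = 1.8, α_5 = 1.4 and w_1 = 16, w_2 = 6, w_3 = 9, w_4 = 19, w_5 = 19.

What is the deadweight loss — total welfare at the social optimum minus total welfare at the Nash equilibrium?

∂u_i/∂c_i = α_i − 1, so startup i contributes w_i if α_i > 1, else 0.
α_i > 1 for i ∈ {2, 3, 4, 5}; NE contributions (0, 6, 9, 19, 19), G = 53.
W^NE = Σw_i − G^NE + (Σα_i)·G^NE = 69 + 5.4·53 = 355.2.
Planner: ∂(Σu_j)/∂c_i = Σα_j − 1 = 5.4 > 0, so everyone contributes w_i; G^SO = 69, W^SO = 69 + 5.4·69 = 441.6.
Deadweight loss = 86.4.

86.4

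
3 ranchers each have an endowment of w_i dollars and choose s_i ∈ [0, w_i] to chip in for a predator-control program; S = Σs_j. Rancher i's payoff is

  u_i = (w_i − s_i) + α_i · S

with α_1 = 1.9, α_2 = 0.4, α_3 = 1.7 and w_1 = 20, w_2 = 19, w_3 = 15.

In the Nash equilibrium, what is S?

35

∂u_i/∂s_i = α_i − 1, so rancher i contributes w_i if α_i > 1, else 0.
α_i > 1 for i ∈ {1, 3}; NE contributions (20, 0, 15), S = 35.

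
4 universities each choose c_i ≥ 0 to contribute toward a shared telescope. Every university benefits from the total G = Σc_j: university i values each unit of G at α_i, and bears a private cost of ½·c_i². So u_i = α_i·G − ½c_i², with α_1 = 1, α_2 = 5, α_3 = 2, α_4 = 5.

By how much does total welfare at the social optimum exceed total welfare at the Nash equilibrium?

196.5

University i's FOC: ∂u_i/∂c_i = α_i − c_i = 0, so c_i* = α_i.
NE contributions = (1, 5, 2, 5); G = 13.
W^NE = (Σα)·G − ½Σα_i² = 13² − ½·55 = 141.5.
Planner sets c_i = Σα_j = 13 for every i, so G^SO = 4·13 = 52.
W^SO = (Σα)·G^SO − ½·4·(Σα)² = (4/2)·13² = 338.
Deadweight loss = W^SO − W^NE = 196.5.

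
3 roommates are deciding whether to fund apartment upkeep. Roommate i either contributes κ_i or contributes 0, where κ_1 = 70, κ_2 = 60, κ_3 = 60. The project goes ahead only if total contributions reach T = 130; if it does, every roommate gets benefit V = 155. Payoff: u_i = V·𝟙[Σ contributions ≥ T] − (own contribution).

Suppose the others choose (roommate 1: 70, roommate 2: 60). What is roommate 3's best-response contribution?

Others' total = 130 ≥ 130; contributing adds cost 60 for no extra benefit.
Best response: 0.

0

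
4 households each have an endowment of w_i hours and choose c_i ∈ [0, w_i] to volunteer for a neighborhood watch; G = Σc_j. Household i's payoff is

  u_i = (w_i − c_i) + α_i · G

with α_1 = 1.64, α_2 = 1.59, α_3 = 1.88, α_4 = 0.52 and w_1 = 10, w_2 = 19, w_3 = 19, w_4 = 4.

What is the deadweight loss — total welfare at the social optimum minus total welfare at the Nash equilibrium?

18.52

∂u_i/∂c_i = α_i − 1, so household i contributes w_i if α_i > 1, else 0.
α_i > 1 for i ∈ {1, 2, 3}; NE contributions (10, 19, 19, 0), G = 48.
W^NE = Σw_i − G^NE + (Σα_i)·G^NE = 52 + 4.63·48 = 274.24.
Planner: ∂(Σu_j)/∂c_i = Σα_j − 1 = 4.63 > 0, so everyone contributes w_i; G^SO = 52, W^SO = 52 + 4.63·52 = 292.76.
Deadweight loss = 18.52.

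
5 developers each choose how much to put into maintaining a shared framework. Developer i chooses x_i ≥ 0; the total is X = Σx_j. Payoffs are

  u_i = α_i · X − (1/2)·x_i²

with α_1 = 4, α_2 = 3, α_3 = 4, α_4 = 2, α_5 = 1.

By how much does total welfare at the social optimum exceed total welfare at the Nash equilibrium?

Developer i's FOC: ∂u_i/∂x_i = α_i − x_i = 0, so x_i* = α_i.
NE contributions = (4, 3, 4, 2, 1); X = 14.
W^NE = (Σα)·X − ½Σα_i² = 14² − ½·46 = 173.
Planner sets x_i = Σα_j = 14 for every i, so X^SO = 5·14 = 70.
W^SO = (Σα)·X^SO − ½·5·(Σα)² = (5/2)·14² = 490.
Deadweight loss = W^SO − W^NE = 317.

317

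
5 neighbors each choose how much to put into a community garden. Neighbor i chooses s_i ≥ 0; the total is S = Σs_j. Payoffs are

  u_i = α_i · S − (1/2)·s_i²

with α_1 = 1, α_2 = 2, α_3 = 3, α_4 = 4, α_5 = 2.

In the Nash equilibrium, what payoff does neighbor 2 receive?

22

Neighbor i's FOC: ∂u_i/∂s_i = α_i − s_i = 0, so s_i* = α_i.
NE contributions = (1, 2, 3, 4, 2); S = 12.
u_2 = α_2·S − ½·(s_2)² = 2·12 − ½·2² = 22.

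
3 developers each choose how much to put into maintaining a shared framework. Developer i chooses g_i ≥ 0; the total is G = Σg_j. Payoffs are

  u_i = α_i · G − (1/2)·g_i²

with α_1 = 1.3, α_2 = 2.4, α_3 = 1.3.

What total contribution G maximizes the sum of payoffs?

Planner FOC: ∂(Σu_j)/∂g_i = (Σα_j) − g_i = 0, so g_i^SO = Σα_j = 5 for every i; G^SO = 15.

15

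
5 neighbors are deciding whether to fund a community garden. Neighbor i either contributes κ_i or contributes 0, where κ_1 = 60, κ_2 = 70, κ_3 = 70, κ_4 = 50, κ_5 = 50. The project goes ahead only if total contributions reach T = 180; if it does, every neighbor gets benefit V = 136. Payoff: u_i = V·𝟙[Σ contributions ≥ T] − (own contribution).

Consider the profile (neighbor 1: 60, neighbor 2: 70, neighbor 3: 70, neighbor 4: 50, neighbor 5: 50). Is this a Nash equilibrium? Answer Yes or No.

Total = 300 ≥ 180: provided.
Neighbor 1 (pledges 60, payoff 76): dropping to 0 → total 240, payoff 136. Profitable deviation.

No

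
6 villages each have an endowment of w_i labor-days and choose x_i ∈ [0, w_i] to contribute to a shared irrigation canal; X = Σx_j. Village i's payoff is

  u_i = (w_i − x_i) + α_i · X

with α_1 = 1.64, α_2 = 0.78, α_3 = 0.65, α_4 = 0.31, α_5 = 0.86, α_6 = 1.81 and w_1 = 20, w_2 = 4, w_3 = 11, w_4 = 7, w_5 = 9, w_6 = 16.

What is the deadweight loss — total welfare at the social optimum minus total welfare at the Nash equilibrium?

∂u_i/∂x_i = α_i − 1, so village i contributes w_i if α_i > 1, else 0.
α_i > 1 for i ∈ {1, 6}; NE contributions (20, 0, 0, 0, 0, 16), X = 36.
W^NE = Σw_i − X^NE + (Σα_i)·X^NE = 67 + 5.05·36 = 248.8.
Planner: ∂(Σu_j)/∂x_i = Σα_j − 1 = 5.05 > 0, so everyone contributes w_i; X^SO = 67, W^SO = 67 + 5.05·67 = 405.35.
Deadweight loss = 156.55.

156.55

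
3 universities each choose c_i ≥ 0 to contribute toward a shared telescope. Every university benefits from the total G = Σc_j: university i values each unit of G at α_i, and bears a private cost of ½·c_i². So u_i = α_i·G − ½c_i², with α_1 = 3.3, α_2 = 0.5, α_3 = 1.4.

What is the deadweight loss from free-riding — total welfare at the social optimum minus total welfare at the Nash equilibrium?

20.07

University i's FOC: ∂u_i/∂c_i = α_i − c_i = 0, so c_i* = α_i.
NE contributions = (3.3, 0.5, 1.4); G = 5.2.
W^NE = (Σα)·G − ½Σα_i² = 5.2² − ½·13.1 = 20.49.
Planner sets c_i = Σα_j = 5.2 for every i, so G^SO = 3·5.2 = 15.6.
W^SO = (Σα)·G^SO − ½·3·(Σα)² = (3/2)·5.2² = 40.56.
Deadweight loss = W^SO − W^NE = 20.07.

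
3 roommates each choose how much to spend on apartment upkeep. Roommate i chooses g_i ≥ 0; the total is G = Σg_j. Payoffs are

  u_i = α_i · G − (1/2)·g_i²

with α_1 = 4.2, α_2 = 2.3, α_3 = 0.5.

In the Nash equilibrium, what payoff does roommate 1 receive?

Roommate i's FOC: ∂u_i/∂g_i = α_i − g_i = 0, so g_i* = α_i.
NE contributions = (4.2, 2.3, 0.5); G = 7.
u_1 = α_1·G − ½·(g_1)² = 4.2·7 − ½·4.2² = 20.58.

20.58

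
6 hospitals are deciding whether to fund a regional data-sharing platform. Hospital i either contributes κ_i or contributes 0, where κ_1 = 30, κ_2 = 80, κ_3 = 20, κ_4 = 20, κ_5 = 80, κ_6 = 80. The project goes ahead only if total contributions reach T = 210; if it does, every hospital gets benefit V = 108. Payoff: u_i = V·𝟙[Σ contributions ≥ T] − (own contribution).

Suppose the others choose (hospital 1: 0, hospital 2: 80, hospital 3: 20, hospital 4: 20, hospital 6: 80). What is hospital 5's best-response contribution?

80

Others' total = 200. Contributing 80 brings total to 280 ≥ 210: gain V − κ_5 = 28.
Best response: 80.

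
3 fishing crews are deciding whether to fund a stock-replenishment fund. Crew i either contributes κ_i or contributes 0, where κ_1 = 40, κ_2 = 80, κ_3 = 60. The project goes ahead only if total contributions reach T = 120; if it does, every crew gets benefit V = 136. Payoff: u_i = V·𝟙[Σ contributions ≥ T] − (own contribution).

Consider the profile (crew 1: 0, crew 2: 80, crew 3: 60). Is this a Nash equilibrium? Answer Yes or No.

Yes

Total = 140 ≥ 120: provided.
Crew 1 (pledges 0, payoff 136): pledging 40 → total 180, payoff 96. No gain.
Crew 2 (pledges 80, payoff 56): dropping to 0 → total 60, payoff 0. No gain.
Crew 3 (pledges 60, payoff 76): dropping to 0 → total 80, payoff 0. No gain.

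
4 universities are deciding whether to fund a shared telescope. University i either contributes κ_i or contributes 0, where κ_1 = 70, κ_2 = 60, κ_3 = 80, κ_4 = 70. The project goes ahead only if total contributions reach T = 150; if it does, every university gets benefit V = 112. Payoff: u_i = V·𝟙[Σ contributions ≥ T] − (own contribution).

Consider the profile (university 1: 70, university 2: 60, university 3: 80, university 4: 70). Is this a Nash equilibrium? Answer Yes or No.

No

Total = 280 ≥ 150: provided.
University 1 (pledges 70, payoff 42): dropping to 0 → total 210, payoff 112. Profitable deviation.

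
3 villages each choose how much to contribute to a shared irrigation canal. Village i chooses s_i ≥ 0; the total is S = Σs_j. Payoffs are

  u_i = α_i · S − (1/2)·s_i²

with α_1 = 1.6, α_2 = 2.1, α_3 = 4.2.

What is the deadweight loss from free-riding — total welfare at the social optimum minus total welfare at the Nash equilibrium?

43.51

Village i's FOC: ∂u_i/∂s_i = α_i − s_i = 0, so s_i* = α_i.
NE contributions = (1.6, 2.1, 4.2); S = 7.9.
W^NE = (Σα)·S − ½Σα_i² = 7.9² − ½·24.61 = 50.105.
Planner sets s_i = Σα_j = 7.9 for every i, so S^SO = 3·7.9 = 23.7.
W^SO = (Σα)·S^SO − ½·3·(Σα)² = (3/2)·7.9² = 93.615.
Deadweight loss = W^SO − W^NE = 43.51.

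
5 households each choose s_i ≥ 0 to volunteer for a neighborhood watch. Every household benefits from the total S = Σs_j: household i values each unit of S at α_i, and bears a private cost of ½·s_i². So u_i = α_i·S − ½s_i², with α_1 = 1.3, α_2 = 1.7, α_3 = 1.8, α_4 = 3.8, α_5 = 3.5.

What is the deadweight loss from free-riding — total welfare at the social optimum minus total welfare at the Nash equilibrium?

236.87

Household i's FOC: ∂u_i/∂s_i = α_i − s_i = 0, so s_i* = α_i.
NE contributions = (1.3, 1.7, 1.8, 3.8, 3.5); S = 12.1.
W^NE = (Σα)·S − ½Σα_i² = 12.1² − ½·34.51 = 129.155.
Planner sets s_i = Σα_j = 12.1 for every i, so S^SO = 5·12.1 = 60.5.
W^SO = (Σα)·S^SO − ½·5·(Σα)² = (5/2)·12.1² = 366.025.
Deadweight loss = W^SO − W^NE = 236.87.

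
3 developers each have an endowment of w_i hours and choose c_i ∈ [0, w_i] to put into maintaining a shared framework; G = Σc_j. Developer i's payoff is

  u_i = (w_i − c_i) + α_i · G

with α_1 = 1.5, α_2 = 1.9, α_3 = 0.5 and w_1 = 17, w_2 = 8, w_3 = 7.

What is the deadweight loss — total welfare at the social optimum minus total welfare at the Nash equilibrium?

∂u_i/∂c_i = α_i − 1, so developer i contributes w_i if α_i > 1, else 0.
α_i > 1 for i ∈ {1, 2}; NE contributions (17, 8, 0), G = 25.
W^NE = Σw_i − G^NE + (Σα_i)·G^NE = 32 + 2.9·25 = 104.5.
Planner: ∂(Σu_j)/∂c_i = Σα_j − 1 = 2.9 > 0, so everyone contributes w_i; G^SO = 32, W^SO = 32 + 2.9·32 = 124.8.
Deadweight loss = 20.3.

20.3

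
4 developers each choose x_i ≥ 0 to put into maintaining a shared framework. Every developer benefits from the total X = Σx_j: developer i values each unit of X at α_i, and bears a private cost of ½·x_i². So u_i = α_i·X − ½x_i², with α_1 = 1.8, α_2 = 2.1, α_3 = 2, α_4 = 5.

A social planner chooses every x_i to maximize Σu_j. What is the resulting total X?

Planner FOC: ∂(Σu_j)/∂x_i = (Σα_j) − x_i = 0, so x_i^SO = Σα_j = 10.9 for every i; X^SO = 43.6.

43.6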